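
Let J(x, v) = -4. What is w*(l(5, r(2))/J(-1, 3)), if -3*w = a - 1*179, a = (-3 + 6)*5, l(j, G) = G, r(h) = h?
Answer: -82/3 ≈ -27.333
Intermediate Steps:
a = 15 (a = 3*5 = 15)
w = 164/3 (w = -(15 - 1*179)/3 = -(15 - 179)/3 = -⅓*(-164) = 164/3 ≈ 54.667)
w*(l(5, r(2))/J(-1, 3)) = 164*(2/(-4))/3 = 164*(2*(-¼))/3 = (164/3)*(-½) = -82/3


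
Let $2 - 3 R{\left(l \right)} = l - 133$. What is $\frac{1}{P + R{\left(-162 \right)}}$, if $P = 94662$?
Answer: $\frac{1}{94761} \approx 1.0553 \cdot 10^{-5}$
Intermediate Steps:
$R{\left(l \right)} = 45 - \frac{l}{3}$ ($R{\left(l \right)} = \frac{2}{3} - \frac{l - 133}{3} = \frac{2}{3} - \frac{-133 + l}{3} = \frac{2}{3} - \left(- \frac{133}{3} + \frac{l}{3}\right) = 45 - \frac{l}{3}$)
$\frac{1}{P + R{\left(-162 \right)}} = \frac{1}{94662 + \left(45 - -54\right)} = \frac{1}{94662 + \left(45 + 54\right)} = \frac{1}{94662 + 99} = \frac{1}{94761}$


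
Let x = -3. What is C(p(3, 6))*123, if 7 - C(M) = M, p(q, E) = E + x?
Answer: 492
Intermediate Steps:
p(q, E) = -3 + E (p(q, E) = E - 3 = -3 + E)
C(M) = 7 - M
C(p(3, 6))*123 = (7 - (-3 + 6))*123 = (7 - 1*3)*123 = (7 - 3)*123 = 4*123 = 492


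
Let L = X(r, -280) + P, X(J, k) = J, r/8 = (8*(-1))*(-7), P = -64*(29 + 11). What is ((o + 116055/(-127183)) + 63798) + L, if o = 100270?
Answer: 20597933893/127183 ≈ 1.6196e+5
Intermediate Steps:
P = -2560 (P = -64*40 = -2560)
r = 448 (r = 8*((8*(-1))*(-7)) = 8*(-8*(-7)) = 8*56 = 448)
L = -2112 (L = 448 - 2560 = -2112)
((o + 116055/(-127183)) + 63798) + L = ((100270 + 116055/(-127183)) + 63798) - 2112 = ((100270 + 116055*(-1/127183)) + 63798) - 2112 = ((100270 - 116055/127183) + 63798) - 2112 = (12752523355/127183 + 63798) - 2112 = 20866544389/127183 - 2112 = 20597933893/127183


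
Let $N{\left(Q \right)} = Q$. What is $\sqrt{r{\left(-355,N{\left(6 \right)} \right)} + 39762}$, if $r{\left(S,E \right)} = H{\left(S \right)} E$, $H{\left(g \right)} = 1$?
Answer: $2 \sqrt{9942} \approx 199.42$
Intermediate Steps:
$r{\left(S,E \right)} = E$ ($r{\left(S,E \right)} = 1 E = E$)
$\sqrt{r{\left(-355,N{\left(6 \right)} \right)} + 39762} = \sqrt{6 + 39762} = \sqrt{39768} = 2 \sqrt{9942}$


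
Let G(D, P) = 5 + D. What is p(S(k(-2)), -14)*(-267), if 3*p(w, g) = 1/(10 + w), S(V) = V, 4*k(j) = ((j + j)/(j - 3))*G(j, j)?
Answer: -445/53 ≈ -8.3962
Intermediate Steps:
k(j) = j*(5 + j)/(2*(-3 + j)) (k(j) = (((j + j)/(j - 3))*(5 + j))/4 = (((2*j)/(-3 + j))*(5 + j))/4 = ((2*j/(-3 + j))*(5 + j))/4 = (2*j*(5 + j)/(-3 + j))/4 = j*(5 + j)/(2*(-3 + j)))
p(w, g) = 1/(3*(10 + w))
p(S(k(-2)), -14)*(-267) = (1/(3*(10 + (½)*(-2)*(5 - 2)/(-3 - 2))))*(-267) = (1/(3*(10 + (½)*(-2)*3/(-5))))*(-267) = (1/(3*(10 + (½)*(-2)*(-⅕)*3)))*(-267) = (1/(3*(10 + ⅗)))*(-267) = (1/(3*(53/5)))*(-267) = ((⅓)*(5/53))*(-267) = (5/159)*(-267) = -445/53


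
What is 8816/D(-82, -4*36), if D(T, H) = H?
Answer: -551/9 ≈ -61.222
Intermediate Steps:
8816/D(-82, -4*36) = 8816/((-4*36)) = 8816/(-144) = 8816*(-1/144) = -551/9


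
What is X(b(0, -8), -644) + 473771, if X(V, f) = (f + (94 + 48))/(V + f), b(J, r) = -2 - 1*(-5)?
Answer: 303687713/641 ≈ 4.7377e+5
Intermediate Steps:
b(J, r) = 3 (b(J, r) = -2 + 5 = 3)
X(V, f) = (142 + f)/(V + f) (X(V, f) = (f + 142)/(V + f) = (142 + f)/(V + f))
X(b(0, -8), -644) + 473771 = (142 - 644)/(3 - 644) + 473771 = -502/(-641) + 473771 = -1/641*(-502) + 473771 = 502/641 + 473771 = 303687713/641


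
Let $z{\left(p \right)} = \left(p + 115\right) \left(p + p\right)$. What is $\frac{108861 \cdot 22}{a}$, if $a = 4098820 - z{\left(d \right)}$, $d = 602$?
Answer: $\frac{1197471}{1617776} \approx 0.7402$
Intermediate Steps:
$z{\left(p \right)} = 2 p \left(115 + p\right)$ ($z{\left(p \right)} = \left(115 + p\right) 2 p = 2 p \left(115 + p\right)$)
$a = 3235552$ ($a = 4098820 - 2 \cdot 602 \left(115 + 602\right) = 4098820 - 2 \cdot 602 \cdot 717 = 4098820 - 863268 = 3235552$)
$\frac{108861 \cdot 22}{a} = \frac{108861 \cdot 22}{3235552} = 2394942 \cdot \frac{1}{3235552} = \frac{1197471}{1617776}$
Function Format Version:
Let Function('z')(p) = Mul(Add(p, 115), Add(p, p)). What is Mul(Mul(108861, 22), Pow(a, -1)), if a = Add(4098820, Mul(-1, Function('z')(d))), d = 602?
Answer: Rational(1197471, 1617776) ≈ 0.74020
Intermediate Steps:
Function('z')(p) = Mul(2, p, Add(115, p)) (Function('z')(p) = Mul(Add(115, p), Mul(2, p)) = Mul(2, p, Add(115, p)))
a = 3235552 (a = Add(4098820, Mul(-1, Mul(2, 602, Add(115, 602)))) = Add(4098820, Mul(-1, Mul(2, 602, 717))) = Add(4098820, Mul(-1, 863268)) = Add(4098820, -863268) = 3235552)
Mul(Mul(108861, 22), Pow(a, -1)) = Mul(Mul(108861, 22), Pow(3235552, -1)) = Mul(2394942, Rational(1, 3235552)) = Rational(1197471, 1617776)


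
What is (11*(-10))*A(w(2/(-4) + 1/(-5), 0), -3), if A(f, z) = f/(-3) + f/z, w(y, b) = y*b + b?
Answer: 0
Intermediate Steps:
w(y, b) = b + b*y (w(y, b) = b*y + b = b + b*y)
A(f, z) = -f/3 + f/z (A(f, z) = f*(-1/3) + f/z = -f/3 + f/z)
(11*(-10))*A(w(2/(-4) + 1/(-5), 0), -3) = (11*(-10))*(-0*(1 + (2/(-4) + 1/(-5))) + (0*(1 + (2/(-4) + 1/(-5))))/(-3)) = -110*(-0*(1 + (2*(-1/4) + 1*(-1/5))) + (0*(1 + (2*(-1/4) + 1*(-1/5))))*(-1/3)) = -110*(-0*(1 + (-1/2 - 1/5)) + (0*(1 + (-1/2 - 1/5)))*(-1/3)) = -110*(-0*(1 - 7/10) + (0*(1 - 7/10))*(-1/3)) = -110*(-0*3/10 + (0*(3/10))*(-1/3)) = -110*(-1/3*0 + 0*(-1/3)) = -110*(0 + 0) = -110*0 = 0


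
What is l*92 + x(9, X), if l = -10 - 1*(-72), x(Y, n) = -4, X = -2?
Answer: 5700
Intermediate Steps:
l = 62 (l = -10 + 72 = 62)
l*92 + x(9, X) = 62*92 - 4 = 5704 - 4 = 5700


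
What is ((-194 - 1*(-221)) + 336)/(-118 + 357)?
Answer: 363/239 ≈ 1.5188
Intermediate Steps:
((-194 - 1*(-221)) + 336)/(-118 + 357) = ((-194 + 221) + 336)/239 = (27 + 336)*(1/239) = 363*(1/239) = 363/239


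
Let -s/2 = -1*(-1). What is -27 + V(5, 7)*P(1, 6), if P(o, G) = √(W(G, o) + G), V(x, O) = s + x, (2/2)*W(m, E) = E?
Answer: -27 + 3*√7 ≈ -19.063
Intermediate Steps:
s = -2 (s = -(-2)*(-1) = -2*1 = -2)
W(m, E) = E
V(x, O) = -2 + x
P(o, G) = √(G + o) (P(o, G) = √(o + G) = √(G + o))
-27 + V(5, 7)*P(1, 6) = -27 + (-2 + 5)*√(6 + 1) = -27 + 3*√7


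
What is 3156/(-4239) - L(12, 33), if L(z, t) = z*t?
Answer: -560600/1413 ≈ -396.74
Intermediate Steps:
L(z, t) = t*z
3156/(-4239) - L(12, 33) = 3156/(-4239) - 33*12 = 3156*(-1/4239) - 1*396 = -1052/1413 - 396 = -560600/1413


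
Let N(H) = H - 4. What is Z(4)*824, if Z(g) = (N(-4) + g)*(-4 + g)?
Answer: 0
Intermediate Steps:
N(H) = -4 + H
Z(g) = (-8 + g)*(-4 + g) (Z(g) = ((-4 - 4) + g)*(-4 + g) = (-8 + g)*(-4 + g))
Z(4)*824 = (32 + 4² - 12*4)*824 = (32 + 16 - 48)*824 = 0*824 = 0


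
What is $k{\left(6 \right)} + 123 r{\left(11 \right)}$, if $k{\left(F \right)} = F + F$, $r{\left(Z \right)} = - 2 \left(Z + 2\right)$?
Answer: $-3186$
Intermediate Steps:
$r{\left(Z \right)} = -4 - 2 Z$ ($r{\left(Z \right)} = - 2 \left(2 + Z\right) = -4 - 2 Z$)
$k{\left(F \right)} = 2 F$
$k{\left(6 \right)} + 123 r{\left(11 \right)} = 2 \cdot 6 + 123 \left(-4 - 22\right) = 12 + 123 \left(-4 - 22\right) = 12 + 123 \left(-26\right) = 12 - 3198 = -3186$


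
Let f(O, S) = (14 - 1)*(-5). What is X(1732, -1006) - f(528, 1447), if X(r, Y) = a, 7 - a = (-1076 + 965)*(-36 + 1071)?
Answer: 114957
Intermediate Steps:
f(O, S) = -65 (f(O, S) = 13*(-5) = -65)
a = 114892 (a = 7 - (-1076 + 965)*(-36 + 1071) = 7 - (-111)*1035 = 7 - 1*(-114885) = 7 + 114885 = 114892)
X(r, Y) = 114892
X(1732, -1006) - f(528, 1447) = 114892 - 1*(-65) = 114892 + 65 = 114957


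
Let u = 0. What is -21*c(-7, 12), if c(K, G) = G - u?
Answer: -252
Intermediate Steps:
c(K, G) = G (c(K, G) = G - 1*0 = G + 0 = G)
-21*c(-7, 12) = -21*12 = -252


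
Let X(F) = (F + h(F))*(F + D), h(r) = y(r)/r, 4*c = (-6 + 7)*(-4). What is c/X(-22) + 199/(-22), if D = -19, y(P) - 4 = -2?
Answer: -1982879/219186 ≈ -9.0466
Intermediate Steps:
y(P) = 2 (y(P) = 4 - 2 = 2)
c = -1 (c = ((-6 + 7)*(-4))/4 = (1*(-4))/4 = (¼)*(-4) = -1)
h(r) = 2/r
X(F) = (-19 + F)*(F + 2/F) (X(F) = (F + 2/F)*(F - 19) = (F + 2/F)*(-19 + F) = (-19 + F)*(F + 2/F))
c/X(-22) + 199/(-22) = -1/(2 + (-22)² - 38/(-22) - 19*(-22)) + 199/(-22) = -1/(2 + 484 - 38*(-1/22) + 418) + 199*(-1/22) = -1/(2 + 484 + 19/11 + 418) - 199/22 = -1/9963/11 - 199/22 = -1*11/9963 - 199/22 = -11/9963 - 199/22 = -1982879/219186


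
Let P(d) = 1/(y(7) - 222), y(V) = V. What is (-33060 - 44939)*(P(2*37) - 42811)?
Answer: 717931343634/215 ≈ 3.3392e+9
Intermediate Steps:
P(d) = -1/215 (P(d) = 1/(7 - 222) = 1/(-215) = -1/215)
(-33060 - 44939)*(P(2*37) - 42811) = (-33060 - 44939)*(-1/215 - 42811) = -77999*(-9204366/215) = 717931343634/215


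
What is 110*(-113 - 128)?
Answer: -26510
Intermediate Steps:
110*(-113 - 128) = 110*(-241) = -26510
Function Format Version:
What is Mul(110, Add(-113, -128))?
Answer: -26510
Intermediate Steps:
Mul(110, Add(-113, -128)) = Mul(110, -241) = -26510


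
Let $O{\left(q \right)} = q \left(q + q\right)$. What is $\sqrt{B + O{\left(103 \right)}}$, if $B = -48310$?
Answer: $2 i \sqrt{6773} \approx 164.6 i$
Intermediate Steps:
$O{\left(q \right)} = 2 q^{2}$ ($O{\left(q \right)} = q 2 q = 2 q^{2}$)
$\sqrt{B + O{\left(103 \right)}} = \sqrt{-48310 + 2 \cdot 103^{2}} = \sqrt{-48310 + 2 \cdot 10609} = \sqrt{-48310 + 21218} = \sqrt{-27092} = 2 i \sqrt{6773}$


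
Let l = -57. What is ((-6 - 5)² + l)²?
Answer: 4096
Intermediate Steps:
((-6 - 5)² + l)² = ((-6 - 5)² - 57)² = ((-11)² - 57)² = (121 - 57)² = 64² = 4096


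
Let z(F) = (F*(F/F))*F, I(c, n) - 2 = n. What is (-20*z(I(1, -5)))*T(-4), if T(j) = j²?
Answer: -2880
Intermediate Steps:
I(c, n) = 2 + n
z(F) = F² (z(F) = (F*1)*F = F*F = F²)
(-20*z(I(1, -5)))*T(-4) = -20*(2 - 5)²*(-4)² = -20*(-3)²*16 = -20*9*16 = -180*16 = -2880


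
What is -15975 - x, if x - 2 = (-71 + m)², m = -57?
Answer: -32361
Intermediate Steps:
x = 16386 (x = 2 + (-71 - 57)² = 2 + (-128)² = 2 + 16384 = 16386)
-15975 - x = -15975 - 1*16386 = -15975 - 16386 = -32361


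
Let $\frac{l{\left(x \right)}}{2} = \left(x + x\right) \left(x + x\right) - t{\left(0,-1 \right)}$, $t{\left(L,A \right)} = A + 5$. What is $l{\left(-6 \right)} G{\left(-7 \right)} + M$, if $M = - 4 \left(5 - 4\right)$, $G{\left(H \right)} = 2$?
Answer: $556$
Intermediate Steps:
$t{\left(L,A \right)} = 5 + A$
$M = -4$ ($M = \left(-4\right) 1 = -4$)
$l{\left(x \right)} = -8 + 8 x^{2}$ ($l{\left(x \right)} = 2 \left(\left(x + x\right) \left(x + x\right) - \left(5 - 1\right)\right) = 2 \left(2 x 2 x - 4\right) = 2 \left(4 x^{2} - 4\right) = 2 \left(-4 + 4 x^{2}\right) = -8 + 8 x^{2}$)
$l{\left(-6 \right)} G{\left(-7 \right)} + M = \left(-8 + 8 \left(-6\right)^{2}\right) 2 - 4 = \left(-8 + 8 \cdot 36\right) 2 - 4 = \left(-8 + 288\right) 2 - 4 = 280 \cdot 2 - 4 = 560 - 4 = 556$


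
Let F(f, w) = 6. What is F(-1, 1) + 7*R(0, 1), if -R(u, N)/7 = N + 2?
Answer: -141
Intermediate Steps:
R(u, N) = -14 - 7*N (R(u, N) = -7*(N + 2) = -7*(2 + N) = -14 - 7*N)
F(-1, 1) + 7*R(0, 1) = 6 + 7*(-14 - 7*1) = 6 + 7*(-14 - 7) = 6 + 7*(-21) = 6 - 147 = -141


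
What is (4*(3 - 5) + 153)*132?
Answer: 19140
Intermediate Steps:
(4*(3 - 5) + 153)*132 = (4*(-2) + 153)*132 = (-8 + 153)*132 = 145*132 = 19140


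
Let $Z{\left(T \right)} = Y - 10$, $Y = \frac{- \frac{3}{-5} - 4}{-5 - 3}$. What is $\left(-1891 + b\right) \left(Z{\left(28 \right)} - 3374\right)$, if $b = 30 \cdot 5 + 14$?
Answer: $\frac{233737361}{40} \approx 5.8434 \cdot 10^{6}$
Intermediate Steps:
$b = 164$ ($b = 150 + 14 = 164$)
$Y = \frac{17}{40}$ ($Y = \frac{\left(-3\right) \left(- \frac{1}{5}\right) - 4}{-8} = \left(\frac{3}{5} - 4\right) \left(- \frac{1}{8}\right) = \left(- \frac{17}{5}\right) \left(- \frac{1}{8}\right) = \frac{17}{40} \approx 0.425$)
$Z{\left(T \right)} = - \frac{383}{40}$ ($Z{\left(T \right)} = \frac{17}{40} - 10 = - \frac{383}{40}$)
$\left(-1891 + b\right) \left(Z{\left(28 \right)} - 3374\right) = \left(-1891 + 164\right) \left(- \frac{383}{40} - 3374\right) = \left(-1727\right) \left(- \frac{135343}{40}\right) = \frac{233737361}{40}$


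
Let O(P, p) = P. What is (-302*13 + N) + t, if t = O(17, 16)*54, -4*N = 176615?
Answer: -188647/4 ≈ -47162.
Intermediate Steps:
N = -176615/4 (N = -¼*176615 = -176615/4 ≈ -44154.)
t = 918 (t = 17*54 = 918)
(-302*13 + N) + t = (-302*13 - 176615/4) + 918 = (-3926 - 176615/4) + 918 = -192319/4 + 918 = -188647/4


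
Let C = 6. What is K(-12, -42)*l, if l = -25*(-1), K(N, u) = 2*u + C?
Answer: -1950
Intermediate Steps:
K(N, u) = 6 + 2*u (K(N, u) = 2*u + 6 = 6 + 2*u)
l = 25
K(-12, -42)*l = (6 + 2*(-42))*25 = (6 - 84)*25 = -78*25 = -1950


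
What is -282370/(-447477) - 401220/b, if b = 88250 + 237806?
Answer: -21867072305/36475640178 ≈ -0.59950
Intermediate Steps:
b = 326056
-282370/(-447477) - 401220/b = -282370/(-447477) - 401220/326056 = -282370*(-1/447477) - 401220*1/326056 = 282370/447477 - 100305/81514 = -21867072305/36475640178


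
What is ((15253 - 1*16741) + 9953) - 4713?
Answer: 3752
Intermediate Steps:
((15253 - 1*16741) + 9953) - 4713 = ((15253 - 16741) + 9953) - 4713 = (-1488 + 9953) - 4713 = 8465 - 4713 = 3752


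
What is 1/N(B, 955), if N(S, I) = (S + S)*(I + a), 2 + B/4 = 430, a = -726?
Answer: 1/784096 ≈ 1.2754e-6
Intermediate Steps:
B = 1712 (B = -8 + 4*430 = -8 + 1720 = 1712)
N(S, I) = 2*S*(-726 + I) (N(S, I) = (S + S)*(I - 726) = (2*S)*(-726 + I) = 2*S*(-726 + I))
1/N(B, 955) = 1/(2*1712*(-726 + 955)) = 1/(2*1712*229) = 1/784096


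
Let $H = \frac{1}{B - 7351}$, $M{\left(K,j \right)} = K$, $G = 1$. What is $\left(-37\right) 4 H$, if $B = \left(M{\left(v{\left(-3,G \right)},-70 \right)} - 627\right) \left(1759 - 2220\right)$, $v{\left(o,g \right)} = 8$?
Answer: $- \frac{37}{69502} \approx -0.00053236$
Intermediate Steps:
$B = 285359$ ($B = \left(8 - 627\right) \left(1759 - 2220\right) = \left(-619\right) \left(-461\right) = 285359$)
$H = \frac{1}{278008}$ ($H = \frac{1}{285359 - 7351} = \frac{1}{278008} \approx 3.597 \cdot 10^{-6}$)
$\left(-37\right) 4 H = \left(-37\right) 4 \cdot \frac{1}{278008} = \left(-148\right) \frac{1}{278008} = - \frac{37}{69502}$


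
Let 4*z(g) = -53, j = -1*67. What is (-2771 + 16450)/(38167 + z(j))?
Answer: 54716/152615 ≈ 0.35852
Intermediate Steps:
j = -67
z(g) = -53/4 (z(g) = (¼)*(-53) = -53/4)
(-2771 + 16450)/(38167 + z(j)) = (-2771 + 16450)/(38167 - 53/4) = 13679/(152615/4) = 13679*(4/152615) = 54716/152615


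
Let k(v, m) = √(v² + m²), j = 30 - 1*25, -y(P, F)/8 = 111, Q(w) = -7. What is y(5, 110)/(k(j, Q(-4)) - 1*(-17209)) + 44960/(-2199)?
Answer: -13348490551528/651232985793 + 888*√74/296149607 ≈ -20.497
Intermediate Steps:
y(P, F) = -888 (y(P, F) = -8*111 = -888)
j = 5 (j = 30 - 25 = 5)
k(v, m) = √(m² + v²)
y(5, 110)/(k(j, Q(-4)) - 1*(-17209)) + 44960/(-2199) = -888/(√((-7)² + 5²) - 1*(-17209)) + 44960/(-2199) = -888/(√(49 + 25) + 17209) + 44960*(-1/2199) = -888/(√74 + 17209) - 44960/2199 = -888/(17209 + √74) - 44960/2199 = -44960/2199 - 888/(17209 + √74)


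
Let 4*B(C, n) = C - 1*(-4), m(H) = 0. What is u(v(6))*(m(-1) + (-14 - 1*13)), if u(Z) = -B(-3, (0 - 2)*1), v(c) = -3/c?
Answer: 27/4 ≈ 6.7500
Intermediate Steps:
B(C, n) = 1 + C/4 (B(C, n) = (C - 1*(-4))/4 = (C + 4)/4 = (4 + C)/4 = 1 + C/4)
u(Z) = -1/4 (u(Z) = -(1 + (1/4)*(-3)) = -(1 - 3/4) = -1*1/4 = -1/4)
u(v(6))*(m(-1) + (-14 - 1*13)) = -(0 + (-14 - 1*13))/4 = -(0 + (-14 - 13))/4 = -(0 - 27)/4 = -1/4*(-27) = 27/4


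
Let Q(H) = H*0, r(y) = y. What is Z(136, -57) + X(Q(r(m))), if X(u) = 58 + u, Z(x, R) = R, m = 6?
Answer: 1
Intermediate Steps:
Q(H) = 0
Z(136, -57) + X(Q(r(m))) = -57 + (58 + 0) = -57 + 58 = 1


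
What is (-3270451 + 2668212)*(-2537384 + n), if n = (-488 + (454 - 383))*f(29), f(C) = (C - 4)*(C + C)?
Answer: 1892255414126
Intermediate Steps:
f(C) = 2*C*(-4 + C) (f(C) = (-4 + C)*(2*C) = 2*C*(-4 + C))
n = -604650 (n = (-488 + (454 - 383))*(2*29*(-4 + 29)) = (-488 + 71)*(2*29*25) = -417*1450 = -604650)
(-3270451 + 2668212)*(-2537384 + n) = (-3270451 + 2668212)*(-2537384 - 604650) = -602239*(-3142034) = 1892255414126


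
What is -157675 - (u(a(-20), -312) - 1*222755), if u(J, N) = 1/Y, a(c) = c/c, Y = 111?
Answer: 7223879/111 ≈ 65080.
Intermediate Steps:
a(c) = 1
u(J, N) = 1/111
-157675 - (u(a(-20), -312) - 1*222755) = -157675 - (1/111 - 1*222755) = -157675 - (1/111 - 222755) = -157675 - 1*(-24725804/111) = -157675 + 24725804/111 = 7223879/111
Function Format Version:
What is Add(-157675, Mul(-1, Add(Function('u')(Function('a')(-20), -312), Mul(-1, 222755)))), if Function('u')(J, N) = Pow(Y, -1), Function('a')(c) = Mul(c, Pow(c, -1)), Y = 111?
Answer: Rational(7223879, 111) ≈ 65080.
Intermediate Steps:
Function('a')(c) = 1
Function('u')(J, N) = Rational(1, 111) (Function('u')(J, N) = Pow(111, -1) = Rational(1, 111))
Add(-157675, Mul(-1, Add(Function('u')(Function('a')(-20), -312), Mul(-1, 222755)))) = Add(-157675, Mul(-1, Add(Rational(1, 111), Mul(-1, 222755)))) = Add(-157675, Mul(-1, Add(Rational(1, 111), -222755))) = Add(-157675, Mul(-1, Rational(-24725804, 111))) = Add(-157675, Rational(24725804, 111)) = Rational(7223879, 111)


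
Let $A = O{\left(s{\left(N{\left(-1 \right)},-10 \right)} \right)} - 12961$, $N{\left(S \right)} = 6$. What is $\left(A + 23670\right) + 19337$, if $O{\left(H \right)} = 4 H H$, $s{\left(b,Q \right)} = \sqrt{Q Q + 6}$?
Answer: $30470$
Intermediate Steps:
$s{\left(b,Q \right)} = \sqrt{6 + Q^{2}}$ ($s{\left(b,Q \right)} = \sqrt{Q^{2} + 6} = \sqrt{6 + Q^{2}}$)
$O{\left(H \right)} = 4 H^{2}$
$A = -12537$ ($A = 4 \left(\sqrt{6 + \left(-10\right)^{2}}\right)^{2} - 12961 = 4 \left(\sqrt{6 + 100}\right)^{2} - 12961 = 4 \left(\sqrt{106}\right)^{2} - 12961 = 4 \cdot 106 - 12961 = 424 - 12961 = -12537$)
$\left(A + 23670\right) + 19337 = \left(-12537 + 23670\right) + 19337 = 11133 + 19337 = 30470$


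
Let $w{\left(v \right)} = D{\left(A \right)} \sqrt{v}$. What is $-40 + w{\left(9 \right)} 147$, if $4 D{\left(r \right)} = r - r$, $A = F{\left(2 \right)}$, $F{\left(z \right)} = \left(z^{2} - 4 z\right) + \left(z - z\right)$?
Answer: $-40$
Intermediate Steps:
$F{\left(z \right)} = z^{2} - 4 z$ ($F{\left(z \right)} = \left(z^{2} - 4 z\right) + 0 = z^{2} - 4 z$)
$A = -4$ ($A = 2 \left(-4 + 2\right) = 2 \left(-2\right) = -4$)
$D{\left(r \right)} = 0$ ($D{\left(r \right)} = \frac{r - r}{4} = \frac{1}{4} \cdot 0 = 0$)
$w{\left(v \right)} = 0$ ($w{\left(v \right)} = 0 \sqrt{v} = 0$)
$-40 + w{\left(9 \right)} 147 = -40 + 0 \cdot 147 = -40 + 0 = -40$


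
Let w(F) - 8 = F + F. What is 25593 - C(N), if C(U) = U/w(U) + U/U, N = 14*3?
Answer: 1177211/46 ≈ 25592.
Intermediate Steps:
w(F) = 8 + 2*F (w(F) = 8 + (F + F) = 8 + 2*F)
N = 42
C(U) = 1 + U/(8 + 2*U) (C(U) = U/(8 + 2*U) + U/U = U/(8 + 2*U) + 1 = 1 + U/(8 + 2*U))
25593 - C(N) = 25593 - (8 + 3*42)/(2*(4 + 42)) = 25593 - (8 + 126)/(2*46) = 25593 - 134/(2*46) = 25593 - 1*67/46 = 25593 - 67/46 = 1177211/46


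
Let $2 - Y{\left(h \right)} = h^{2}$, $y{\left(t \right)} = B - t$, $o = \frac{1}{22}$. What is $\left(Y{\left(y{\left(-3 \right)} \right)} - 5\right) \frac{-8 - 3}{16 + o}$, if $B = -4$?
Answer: $\frac{968}{353} \approx 2.7422$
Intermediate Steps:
$o = \frac{1}{22} \approx 0.045455$
$y{\left(t \right)} = -4 - t$
$Y{\left(h \right)} = 2 - h^{2}$
$\left(Y{\left(y{\left(-3 \right)} \right)} - 5\right) \frac{-8 - 3}{16 + o} = \left(\left(2 - \left(-4 - -3\right)^{2}\right) - 5\right) \frac{-8 - 3}{16 + \frac{1}{22}} = \left(\left(2 - \left(-4 + 3\right)^{2}\right) - 5\right) \left(- \frac{11}{\frac{353}{22}}\right) = \left(\left(2 - \left(-1\right)^{2}\right) - 5\right) \left(\left(-11\right) \frac{22}{353}\right) = \left(\left(2 - 1\right) - 5\right) \left(- \frac{242}{353}\right) = \left(1 - 5\right) \left(- \frac{242}{353}\right) = \left(-4\right) \left(- \frac{242}{353}\right) = \frac{968}{353}$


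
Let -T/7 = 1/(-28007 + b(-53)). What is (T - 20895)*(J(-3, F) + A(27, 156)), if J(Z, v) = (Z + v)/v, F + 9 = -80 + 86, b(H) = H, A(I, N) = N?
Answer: -46318781747/14030 ≈ -3.3014e+6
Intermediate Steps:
F = -3 (F = -9 + (-80 + 86) = -9 + 6 = -3)
J(Z, v) = (Z + v)/v
T = 7/28060 (T = -7/(-28007 - 53) = -7/(-28060) = -7*(-1/28060) = 7/28060 ≈ 0.00024947)
(T - 20895)*(J(-3, F) + A(27, 156)) = (7/28060 - 20895)*((-3 - 3)/(-3) + 156) = -586313693*(-⅓*(-6) + 156)/28060 = -586313693*(2 + 156)/28060 = -586313693/28060*158 = -46318781747/14030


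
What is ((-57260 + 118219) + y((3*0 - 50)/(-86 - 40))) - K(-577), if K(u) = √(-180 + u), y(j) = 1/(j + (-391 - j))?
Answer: 23834968/391 - I*√757 ≈ 60959.0 - 27.514*I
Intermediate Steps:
y(j) = -1/391 (y(j) = 1/(-391) = -1/391)
((-57260 + 118219) + y((3*0 - 50)/(-86 - 40))) - K(-577) = ((-57260 + 118219) - 1/391) - √(-180 - 577) = (60959 - 1/391) - √(-757) = 23834968/391 - I*√757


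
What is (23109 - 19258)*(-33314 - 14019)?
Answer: -182279383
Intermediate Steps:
(23109 - 19258)*(-33314 - 14019) = 3851*(-47333) = -182279383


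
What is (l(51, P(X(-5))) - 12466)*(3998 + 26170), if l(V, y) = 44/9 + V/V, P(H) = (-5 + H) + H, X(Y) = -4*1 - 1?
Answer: -375896632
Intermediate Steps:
X(Y) = -5 (X(Y) = -4 - 1 = -5)
P(H) = -5 + 2*H
l(V, y) = 53/9 (l(V, y) = 44*(⅑) + 1 = 44/9 + 1 = 53/9)
(l(51, P(X(-5))) - 12466)*(3998 + 26170) = (53/9 - 12466)*(3998 + 26170) = -112141/9*30168 = -375896632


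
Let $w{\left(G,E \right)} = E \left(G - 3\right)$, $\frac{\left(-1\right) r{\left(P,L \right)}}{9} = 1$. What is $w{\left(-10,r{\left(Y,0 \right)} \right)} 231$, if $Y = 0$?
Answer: $27027$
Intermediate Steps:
$r{\left(P,L \right)} = -9$ ($r{\left(P,L \right)} = \left(-9\right) 1 = -9$)
$w{\left(G,E \right)} = E \left(-3 + G\right)$
$w{\left(-10,r{\left(Y,0 \right)} \right)} 231 = - 9 \left(-3 - 10\right) 231 = \left(-9\right) \left(-13\right) 231 = 117 \cdot 231 = 27027$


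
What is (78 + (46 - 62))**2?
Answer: 3844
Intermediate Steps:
(78 + (46 - 62))**2 = (78 - 16)**2 = 62**2 = 3844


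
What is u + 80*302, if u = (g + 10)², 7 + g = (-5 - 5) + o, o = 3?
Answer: 24176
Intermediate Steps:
g = -14 (g = -7 + ((-5 - 5) + 3) = -7 + (-10 + 3) = -7 - 7 = -14)
u = 16 (u = (-14 + 10)² = (-4)² = 16)
u + 80*302 = 16 + 80*302 = 16 + 24160 = 24176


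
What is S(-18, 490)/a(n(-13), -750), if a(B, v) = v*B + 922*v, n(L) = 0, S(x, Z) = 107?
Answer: -107/691500 ≈ -0.00015474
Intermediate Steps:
a(B, v) = 922*v + B*v (a(B, v) = B*v + 922*v = 922*v + B*v)
S(-18, 490)/a(n(-13), -750) = 107/((-750*(922 + 0))) = 107/((-750*922)) = 107/(-691500) = 107*(-1/691500) = -107/691500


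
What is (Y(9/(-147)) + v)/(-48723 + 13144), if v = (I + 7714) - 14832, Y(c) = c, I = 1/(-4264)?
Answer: 1487219289/7433733944 ≈ 0.20006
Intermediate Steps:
I = -1/4264 ≈ -0.00023452
v = -30351153/4264 (v = (-1/4264 + 7714) - 14832 = 32892495/4264 - 14832 = -30351153/4264 ≈ -7118.0)
(Y(9/(-147)) + v)/(-48723 + 13144) = (9/(-147) - 30351153/4264)/(-48723 + 13144) = (9*(-1/147) - 30351153/4264)/(-35579) = (-3/49 - 30351153/4264)*(-1/35579) = -1487219289/208936*(-1/35579) = 1487219289/7433733944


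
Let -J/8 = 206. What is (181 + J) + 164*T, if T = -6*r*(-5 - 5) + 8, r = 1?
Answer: 9685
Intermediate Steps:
J = -1648 (J = -8*206 = -1648)
T = 68 (T = -6*(-5 - 5) + 8 = -6*(-10) + 8 = 60 + 8 = 68)
(181 + J) + 164*T = (181 - 1648) + 164*68 = -1467 + 11152 = 9685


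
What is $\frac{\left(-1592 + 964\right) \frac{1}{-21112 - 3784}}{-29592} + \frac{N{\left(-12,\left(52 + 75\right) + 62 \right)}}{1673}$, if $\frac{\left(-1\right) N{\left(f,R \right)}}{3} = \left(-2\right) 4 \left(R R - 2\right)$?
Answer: $\frac{157889931028987}{308134157184} \approx 512.41$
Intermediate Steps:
$N{\left(f,R \right)} = -48 + 24 R^{2}$ ($N{\left(f,R \right)} = - 3 \left(-2\right) 4 \left(R R - 2\right) = - 3 \left(- 8 \left(R^{2} - 2\right)\right) = - 3 \left(- 8 \left(-2 + R^{2}\right)\right) = - 3 \left(16 - 8 R^{2}\right) = -48 + 24 R^{2}$)
$\frac{\left(-1592 + 964\right) \frac{1}{-21112 - 3784}}{-29592} + \frac{N{\left(-12,\left(52 + 75\right) + 62 \right)}}{1673} = \frac{\left(-1592 + 964\right) \frac{1}{-21112 - 3784}}{-29592} + \frac{-48 + 24 \left(\left(52 + 75\right) + 62\right)^{2}}{1673} = - \frac{628}{-24896} \left(- \frac{1}{29592}\right) + \left(-48 + 24 \left(127 + 62\right)^{2}\right) \frac{1}{1673} = \left(-628\right) \left(- \frac{1}{24896}\right) \left(- \frac{1}{29592}\right) + \left(-48 + 24 \cdot 189^{2}\right) \frac{1}{1673} = \frac{157}{6224} \left(- \frac{1}{29592}\right) + \left(-48 + 24 \cdot 35721\right) \frac{1}{1673} = - \frac{157}{184180608} + \left(-48 + 857304\right) \frac{1}{1673} = - \frac{157}{184180608} + 857256 \cdot \frac{1}{1673} = - \frac{157}{184180608} + \frac{857256}{1673} = \frac{157889931028987}{308134157184}$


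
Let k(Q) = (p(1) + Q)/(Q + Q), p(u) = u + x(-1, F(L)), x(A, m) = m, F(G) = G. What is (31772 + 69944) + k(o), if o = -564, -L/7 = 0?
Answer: 114736211/1128 ≈ 1.0172e+5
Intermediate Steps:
L = 0 (L = -7*0 = 0)
p(u) = u (p(u) = u + 0 = u)
k(Q) = (1 + Q)/(2*Q) (k(Q) = (1 + Q)/(Q + Q) = (1 + Q)/((2*Q)) = (1 + Q)*(1/(2*Q)) = (1 + Q)/(2*Q))
(31772 + 69944) + k(o) = (31772 + 69944) + (½)*(1 - 564)/(-564) = 101716 + (½)*(-1/564)*(-563) = 101716 + 563/1128 = 114736211/1128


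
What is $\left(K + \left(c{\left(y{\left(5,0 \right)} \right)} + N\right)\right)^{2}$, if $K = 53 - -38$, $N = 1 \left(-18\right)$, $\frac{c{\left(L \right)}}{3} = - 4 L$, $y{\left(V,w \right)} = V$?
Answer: $169$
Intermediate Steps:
$c{\left(L \right)} = - 12 L$ ($c{\left(L \right)} = 3 \left(- 4 L\right) = - 12 L$)
$N = -18$
$K = 91$ ($K = 53 + 38 = 91$)
$\left(K + \left(c{\left(y{\left(5,0 \right)} \right)} + N\right)\right)^{2} = \left(91 - 78\right)^{2} = 13^{2} = 169$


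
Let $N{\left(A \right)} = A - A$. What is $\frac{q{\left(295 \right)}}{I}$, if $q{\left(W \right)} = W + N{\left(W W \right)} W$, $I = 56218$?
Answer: $\frac{295}{56218} \approx 0.0052474$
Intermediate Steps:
$N{\left(A \right)} = 0$
$q{\left(W \right)} = W$ ($q{\left(W \right)} = W + 0 W = W + 0 = W$)
$\frac{q{\left(295 \right)}}{I} = \frac{295}{56218}$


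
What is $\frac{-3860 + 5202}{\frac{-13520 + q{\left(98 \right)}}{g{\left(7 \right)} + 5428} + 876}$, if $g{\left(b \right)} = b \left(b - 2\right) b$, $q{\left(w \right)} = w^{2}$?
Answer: $\frac{3806583}{2482816} \approx 1.5332$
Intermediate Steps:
$g{\left(b \right)} = b^{2} \left(-2 + b\right)$ ($g{\left(b \right)} = b \left(-2 + b\right) b = b^{2} \left(-2 + b\right)$)
$\frac{-3860 + 5202}{\frac{-13520 + q{\left(98 \right)}}{g{\left(7 \right)} + 5428} + 876} = \frac{-3860 + 5202}{\frac{-13520 + 98^{2}}{7^{2} \left(-2 + 7\right) + 5428} + 876} = \frac{1342}{\frac{-13520 + 9604}{49 \cdot 5 + 5428} + 876} = \frac{1342}{- \frac{3916}{245 + 5428} + 876} = \frac{1342}{- \frac{3916}{5673} + 876} = \frac{1342}{\frac{4965632}{5673}} = 1342 \cdot \frac{5673}{4965632} = \frac{3806583}{2482816}$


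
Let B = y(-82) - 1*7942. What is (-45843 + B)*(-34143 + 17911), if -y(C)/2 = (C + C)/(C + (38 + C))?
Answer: 55004063608/63 ≈ 8.7308e+8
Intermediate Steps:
y(C) = -4*C/(38 + 2*C) (y(C) = -2*(C + C)/(C + (38 + C)) = -2*2*C/(38 + 2*C) = -4*C/(38 + 2*C))
B = -500510/63 (B = -2*(-82)/(19 - 82) - 1*7942 = -2*(-82)/(-63) - 7942 = -2*(-82)*(-1/63) - 7942 = -164/63 - 7942 = -500510/63 ≈ -7944.6)
(-45843 + B)*(-34143 + 17911) = (-45843 - 500510/63)*(-34143 + 17911) = -3388619/63*(-16232) = 55004063608/63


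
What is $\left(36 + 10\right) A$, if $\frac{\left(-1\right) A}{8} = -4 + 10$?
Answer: $-2208$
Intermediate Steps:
$A = -48$ ($A = - 8 \left(-4 + 10\right) = \left(-8\right) 6 = -48$)
$\left(36 + 10\right) A = \left(36 + 10\right) \left(-48\right) = 46 \left(-48\right) = -2208$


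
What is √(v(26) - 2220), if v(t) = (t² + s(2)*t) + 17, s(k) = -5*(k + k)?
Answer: I*√2047 ≈ 45.244*I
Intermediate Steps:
s(k) = -10*k
v(t) = 17 + t² - 20*t (v(t) = (t² + (-10*2)*t) + 17 = (t² - 20*t) + 17 = 17 + t² - 20*t)
√(v(26) - 2220) = √((17 + 26² - 20*26) - 2220) = √((17 + 676 - 520) - 2220) = √(173 - 2220) = √(-2047) = I*√2047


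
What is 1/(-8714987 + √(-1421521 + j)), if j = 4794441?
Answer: -8714987/75950995037249 - 2*√843230/75950995037249 ≈ -1.1477e-7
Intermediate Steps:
1/(-8714987 + √(-1421521 + j)) = 1/(-8714987 + √(-1421521 + 4794441)) = 1/(-8714987 + √3372920) = 1/(-8714987 + 2*√843230)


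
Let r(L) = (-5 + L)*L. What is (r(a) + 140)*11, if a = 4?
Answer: 1496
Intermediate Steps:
r(L) = L*(-5 + L)
(r(a) + 140)*11 = (4*(-5 + 4) + 140)*11 = (4*(-1) + 140)*11 = (-4 + 140)*11 = 136*11 = 1496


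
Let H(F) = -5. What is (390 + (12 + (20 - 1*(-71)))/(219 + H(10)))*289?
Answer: 24149707/214 ≈ 1.1285e+5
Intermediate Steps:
(390 + (12 + (20 - 1*(-71)))/(219 + H(10)))*289 = (390 + (12 + (20 - 1*(-71)))/(219 - 5))*289 = (390 + (12 + (20 + 71))/214)*289 = (390 + (12 + 91)*(1/214))*289 = (390 + 103*(1/214))*289 = (390 + 103/214)*289 = (83563/214)*289 = 24149707/214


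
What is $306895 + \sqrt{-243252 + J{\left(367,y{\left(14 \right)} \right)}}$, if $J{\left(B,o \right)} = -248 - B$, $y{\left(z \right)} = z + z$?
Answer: $306895 + 13 i \sqrt{1443} \approx 3.069 \cdot 10^{5} + 493.83 i$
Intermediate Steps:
$y{\left(z \right)} = 2 z$
$306895 + \sqrt{-243252 + J{\left(367,y{\left(14 \right)} \right)}} = 306895 + \sqrt{-243252 - 615} = 306895 + \sqrt{-243867} = 306895 + 13 i \sqrt{1443}$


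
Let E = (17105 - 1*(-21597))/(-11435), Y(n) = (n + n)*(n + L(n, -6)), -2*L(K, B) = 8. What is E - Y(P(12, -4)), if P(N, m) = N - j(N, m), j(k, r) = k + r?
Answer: -38702/11435 ≈ -3.3845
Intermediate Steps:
L(K, B) = -4 (L(K, B) = -½*8 = -4)
P(N, m) = -m (P(N, m) = N - (N + m) = N + (-N - m) = -m)
Y(n) = 2*n*(-4 + n) (Y(n) = (n + n)*(n - 4) = (2*n)*(-4 + n) = 2*n*(-4 + n))
E = -38702/11435 (E = (17105 + 21597)*(-1/11435) = 38702*(-1/11435) = -38702/11435 ≈ -3.3845)
E - Y(P(12, -4)) = -38702/11435 - 2*(-1*(-4))*(-4 - 1*(-4)) = -38702/11435 - 2*4*(-4 + 4) = -38702/11435 - 2*4*0 = -38702/11435 - 1*0 = -38702/11435 + 0 = -38702/11435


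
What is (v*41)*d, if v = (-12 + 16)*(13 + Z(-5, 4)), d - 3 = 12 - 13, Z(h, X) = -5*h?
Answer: 12464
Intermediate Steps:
d = 2 (d = 3 + (12 - 13) = 3 - 1 = 2)
v = 152 (v = (-12 + 16)*(13 - 5*(-5)) = 4*(13 + 25) = 4*38 = 152)
(v*41)*d = (152*41)*2 = 6232*2 = 12464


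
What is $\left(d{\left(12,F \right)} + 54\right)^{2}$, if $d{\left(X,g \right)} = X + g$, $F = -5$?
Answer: $3721$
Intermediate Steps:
$\left(d{\left(12,F \right)} + 54\right)^{2} = \left(\left(12 - 5\right) + 54\right)^{2} = \left(7 + 54\right)^{2} = 61^{2} = 3721$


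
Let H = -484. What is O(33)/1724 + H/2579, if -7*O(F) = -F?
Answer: -5755805/31123372 ≈ -0.18494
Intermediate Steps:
O(F) = F/7 (O(F) = -(-1)*F/7 = F/7)
O(33)/1724 + H/2579 = ((⅐)*33)/1724 - 484/2579 = (33/7)*(1/1724) - 484*1/2579 = 33/12068 - 484/2579 = -5755805/31123372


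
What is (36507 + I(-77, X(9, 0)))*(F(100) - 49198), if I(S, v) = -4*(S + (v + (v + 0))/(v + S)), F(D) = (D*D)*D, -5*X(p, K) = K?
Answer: 35003775630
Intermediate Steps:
X(p, K) = -K/5
F(D) = D**3 (F(D) = D**2*D = D**3)
I(S, v) = -4*S - 8*v/(S + v) (I(S, v) = -4*(S + (v + v)/(S + v)) = -4*(S + (2*v)/(S + v)) = -4*(S + 2*v/(S + v)) = -4*S - 8*v/(S + v))
(36507 + I(-77, X(9, 0)))*(F(100) - 49198) = (36507 + 4*(-1*(-77)**2 - (-2)*0/5 - 1*(-77)*(-1/5*0))/(-77 - 1/5*0))*(100**3 - 49198) = (36507 + 4*(-1*5929 - 2*0 - 1*(-77)*0)/(-77 + 0))*(1000000 - 49198) = (36507 + 4*(-5929 + 0 + 0)/(-77))*950802 = (36507 + 4*(-1/77)*(-5929))*950802 = (36507 + 308)*950802 = 36815*950802 = 35003775630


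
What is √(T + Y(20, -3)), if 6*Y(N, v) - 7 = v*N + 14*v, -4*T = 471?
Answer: I*√4809/6 ≈ 11.558*I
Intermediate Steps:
T = -471/4 (T = -¼*471 = -471/4 ≈ -117.75)
Y(N, v) = 7/6 + 7*v/3 + N*v/6 (Y(N, v) = 7/6 + (v*N + 14*v)/6 = 7/6 + (N*v + 14*v)/6 = 7/6 + (14*v + N*v)/6 = 7/6 + (7*v/3 + N*v/6) = 7/6 + 7*v/3 + N*v/6)
√(T + Y(20, -3)) = √(-471/4 + (7/6 + (7/3)*(-3) + (⅙)*20*(-3))) = √(-471/4 + (7/6 - 7 - 10)) = √(-471/4 - 95/6) = √(-1603/12) = I*√4809/6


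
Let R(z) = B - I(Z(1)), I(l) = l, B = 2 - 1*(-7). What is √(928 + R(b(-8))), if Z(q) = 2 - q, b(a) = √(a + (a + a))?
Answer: 6*√26 ≈ 30.594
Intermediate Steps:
b(a) = √3*√a (b(a) = √(a + 2*a) = √(3*a) = √3*√a)
B = 9 (B = 2 + 7 = 9)
R(z) = 8 (R(z) = 9 - (2 - 1*1) = 9 - (2 - 1) = 9 - 1*1 = 9 - 1 = 8)
√(928 + R(b(-8))) = √(928 + 8) = √936 = 6*√26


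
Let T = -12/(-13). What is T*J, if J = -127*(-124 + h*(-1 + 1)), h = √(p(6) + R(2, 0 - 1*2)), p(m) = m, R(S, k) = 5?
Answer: 188976/13 ≈ 14537.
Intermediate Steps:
h = √11 (h = √(6 + 5) = √11 ≈ 3.3166)
T = 12/13 (T = -12*(-1/13) = 12/13 ≈ 0.92308)
J = 15748 (J = -127*(-124 + √11*(-1 + 1)) = -127*(-124 + √11*0) = -127*(-124 + 0) = -127*(-124) = 15748)
T*J = (12/13)*15748 = 188976/13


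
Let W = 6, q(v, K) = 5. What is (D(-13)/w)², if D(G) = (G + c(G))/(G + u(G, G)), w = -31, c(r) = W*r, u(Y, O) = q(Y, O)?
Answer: 8281/61504 ≈ 0.13464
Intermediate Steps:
u(Y, O) = 5
c(r) = 6*r
D(G) = 7*G/(5 + G) (D(G) = (G + 6*G)/(G + 5) = (7*G)/(5 + G) = 7*G/(5 + G))
(D(-13)/w)² = ((7*(-13)/(5 - 13))/(-31))² = ((7*(-13)/(-8))*(-1/31))² = ((7*(-13)*(-⅛))*(-1/31))² = ((91/8)*(-1/31))² = (-91/248)² = 8281/61504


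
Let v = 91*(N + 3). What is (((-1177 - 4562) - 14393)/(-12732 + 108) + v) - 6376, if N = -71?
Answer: -39646951/3156 ≈ -12562.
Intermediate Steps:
v = -6188 (v = 91*(-71 + 3) = 91*(-68) = -6188)
(((-1177 - 4562) - 14393)/(-12732 + 108) + v) - 6376 = (((-1177 - 4562) - 14393)/(-12732 + 108) - 6188) - 6376 = ((-5739 - 14393)/(-12624) - 6188) - 6376 = (-20132*(-1/12624) - 6188) - 6376 = (5033/3156 - 6188) - 6376 = -19524295/3156 - 6376 = -39646951/3156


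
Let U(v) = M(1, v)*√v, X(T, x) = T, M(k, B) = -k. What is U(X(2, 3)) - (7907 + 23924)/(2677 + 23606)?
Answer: -31831/26283 - √2 ≈ -2.6253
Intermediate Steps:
U(v) = -√v (U(v) = (-1*1)*√v = -√v)
U(X(2, 3)) - (7907 + 23924)/(2677 + 23606) = -√2 - (7907 + 23924)/(2677 + 23606) = -√2 - 31831/26283 = -31831/26283 - √2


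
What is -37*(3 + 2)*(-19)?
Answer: 3515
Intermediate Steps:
-37*(3 + 2)*(-19) = -37*5*(-19) = -185*(-19) = 3515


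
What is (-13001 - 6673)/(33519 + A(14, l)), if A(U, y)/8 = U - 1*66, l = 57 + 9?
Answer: -19674/33103 ≈ -0.59433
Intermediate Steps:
l = 66
A(U, y) = -528 + 8*U (A(U, y) = 8*(U - 1*66) = 8*(U - 66) = 8*(-66 + U) = -528 + 8*U)
(-13001 - 6673)/(33519 + A(14, l)) = (-13001 - 6673)/(33519 + (-528 + 8*14)) = -19674/(33519 + (-528 + 112)) = -19674/(33519 - 416) = -19674/33103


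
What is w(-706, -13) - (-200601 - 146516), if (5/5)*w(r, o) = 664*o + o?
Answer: 338472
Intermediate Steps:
w(r, o) = 665*o (w(r, o) = 664*o + o = 665*o)
w(-706, -13) - (-200601 - 146516) = 665*(-13) - (-200601 - 146516) = -8645 - 1*(-347117) = -8645 + 347117 = 338472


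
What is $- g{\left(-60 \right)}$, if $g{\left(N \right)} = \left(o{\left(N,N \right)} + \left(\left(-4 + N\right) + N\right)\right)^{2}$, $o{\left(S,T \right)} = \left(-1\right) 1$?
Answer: $-15625$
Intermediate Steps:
$o{\left(S,T \right)} = -1$
$g{\left(N \right)} = \left(-5 + 2 N\right)^{2}$ ($g{\left(N \right)} = \left(-1 + \left(\left(-4 + N\right) + N\right)\right)^{2} = \left(-1 + \left(-4 + 2 N\right)\right)^{2} = \left(-5 + 2 N\right)^{2}$)
$- g{\left(-60 \right)} = - \left(-5 + 2 \left(-60\right)\right)^{2} = - \left(-5 - 120\right)^{2} = - \left(-125\right)^{2} = \left(-1\right) 15625 = -15625$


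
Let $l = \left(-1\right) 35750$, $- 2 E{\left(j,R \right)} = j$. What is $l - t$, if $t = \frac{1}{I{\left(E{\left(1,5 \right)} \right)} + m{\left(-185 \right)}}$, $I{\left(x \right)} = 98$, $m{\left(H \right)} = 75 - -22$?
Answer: $- \frac{6971251}{195} \approx -35750.0$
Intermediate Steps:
$E{\left(j,R \right)} = - \frac{j}{2}$
$m{\left(H \right)} = 97$ ($m{\left(H \right)} = 75 + 22 = 97$)
$l = -35750$
$t = \frac{1}{195}$ ($t = \frac{1}{98 + 97} = \frac{1}{195} \approx 0.0051282$)
$l - t = -35750 - \frac{1}{195} = - \frac{6971251}{195}$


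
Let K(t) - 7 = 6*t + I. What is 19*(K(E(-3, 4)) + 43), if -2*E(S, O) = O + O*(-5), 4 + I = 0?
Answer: 1786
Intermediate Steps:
I = -4 (I = -4 + 0 = -4)
E(S, O) = 2*O (E(S, O) = -(O + O*(-5))/2 = -(O - 5*O)/2 = -(-2)*O = 2*O)
K(t) = 3 + 6*t (K(t) = 7 + (6*t - 4) = 7 + (-4 + 6*t) = 3 + 6*t)
19*(K(E(-3, 4)) + 43) = 19*((3 + 6*(2*4)) + 43) = 19*((3 + 6*8) + 43) = 19*((3 + 48) + 43) = 19*(51 + 43) = 19*94 = 1786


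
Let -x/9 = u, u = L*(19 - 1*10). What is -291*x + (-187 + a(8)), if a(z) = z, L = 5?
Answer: 117676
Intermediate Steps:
u = 45 (u = 5*(19 - 1*10) = 5*(19 - 10) = 5*9 = 45)
x = -405 (x = -9*45 = -405)
-291*x + (-187 + a(8)) = -291*(-405) + (-187 + 8) = 117855 - 179 = 117676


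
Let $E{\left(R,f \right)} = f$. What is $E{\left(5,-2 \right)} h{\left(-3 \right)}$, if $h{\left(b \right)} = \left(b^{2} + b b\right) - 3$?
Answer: $-30$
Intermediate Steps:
$h{\left(b \right)} = -3 + 2 b^{2}$ ($h{\left(b \right)} = \left(b^{2} + b^{2}\right) - 3 = 2 b^{2} - 3 = -3 + 2 b^{2}$)
$E{\left(5,-2 \right)} h{\left(-3 \right)} = - 2 \left(-3 + 2 \left(-3\right)^{2}\right) = - 2 \left(-3 + 2 \cdot 9\right) = - 2 \left(-3 + 18\right) = \left(-2\right) 15 = -30$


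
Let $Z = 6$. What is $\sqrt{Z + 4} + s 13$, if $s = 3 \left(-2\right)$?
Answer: $-78 + \sqrt{10} \approx -74.838$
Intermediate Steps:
$s = -6$
$\sqrt{Z + 4} + s 13 = \sqrt{6 + 4} - 78 = \sqrt{10} - 78 = -78 + \sqrt{10}$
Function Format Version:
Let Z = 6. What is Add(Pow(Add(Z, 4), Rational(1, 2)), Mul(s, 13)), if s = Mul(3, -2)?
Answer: Add(-78, Pow(10, Rational(1, 2))) ≈ -74.838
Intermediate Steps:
s = -6
Add(Pow(Add(Z, 4), Rational(1, 2)), Mul(s, 13)) = Add(Pow(Add(6, 4), Rational(1, 2)), Mul(-6, 13)) = Add(Pow(10, Rational(1, 2)), -78) = Add(-78, Pow(10, Rational(1, 2)))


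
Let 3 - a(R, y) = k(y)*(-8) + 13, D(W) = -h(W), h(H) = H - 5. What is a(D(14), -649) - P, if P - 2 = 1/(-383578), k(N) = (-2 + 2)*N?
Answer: -4602935/383578 ≈ -12.000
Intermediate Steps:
h(H) = -5 + H
k(N) = 0 (k(N) = 0*N = 0)
D(W) = 5 - W (D(W) = -(-5 + W) = 5 - W)
a(R, y) = -10 (a(R, y) = 3 - (0*(-8) + 13) = 3 - (0 + 13) = 3 - 1*13 = 3 - 13 = -10)
P = 767155/383578 (P = 2 + 1/(-383578) = 2 - 1/383578 = 767155/383578 ≈ 2.0000)
a(D(14), -649) - P = -10 - 1*767155/383578 = -10 - 767155/383578 = -4602935/383578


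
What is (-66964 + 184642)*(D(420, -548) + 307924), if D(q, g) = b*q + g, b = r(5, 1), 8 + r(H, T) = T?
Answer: 35825419608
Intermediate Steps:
r(H, T) = -8 + T
b = -7 (b = -8 + 1 = -7)
D(q, g) = g - 7*q (D(q, g) = -7*q + g = g - 7*q)
(-66964 + 184642)*(D(420, -548) + 307924) = (-66964 + 184642)*((-548 - 7*420) + 307924) = 117678*((-548 - 2940) + 307924) = 117678*(-3488 + 307924) = 117678*304436 = 35825419608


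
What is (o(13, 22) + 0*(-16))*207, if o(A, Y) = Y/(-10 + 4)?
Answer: -759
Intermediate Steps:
o(A, Y) = -Y/6 (o(A, Y) = Y/(-6) = Y*(-⅙) = -Y/6)
(o(13, 22) + 0*(-16))*207 = (-⅙*22 + 0*(-16))*207 = (-11/3 + 0)*207 = -11/3*207 = -759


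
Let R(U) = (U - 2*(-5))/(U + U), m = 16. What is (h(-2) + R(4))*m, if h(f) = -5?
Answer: -52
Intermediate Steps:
R(U) = (10 + U)/(2*U) (R(U) = (U + 10)/((2*U)) = (10 + U)*(1/(2*U)) = (10 + U)/(2*U))
(h(-2) + R(4))*m = (-5 + (1/2)*(10 + 4)/4)*16 = (-5 + (1/2)*(1/4)*14)*16 = (-5 + 7/4)*16 = -13/4*16 = -52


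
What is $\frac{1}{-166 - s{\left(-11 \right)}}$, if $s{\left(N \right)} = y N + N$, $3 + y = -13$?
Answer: $- \frac{1}{331} \approx -0.0030211$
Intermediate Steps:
$y = -16$ ($y = -3 - 13 = -16$)
$s{\left(N \right)} = - 15 N$ ($s{\left(N \right)} = - 16 N + N = - 15 N$)
$\frac{1}{-166 - s{\left(-11 \right)}} = \frac{1}{-166 - \left(-15\right) \left(-11\right)} = \frac{1}{-166 - 165} = \frac{1}{-331} = - \frac{1}{331}$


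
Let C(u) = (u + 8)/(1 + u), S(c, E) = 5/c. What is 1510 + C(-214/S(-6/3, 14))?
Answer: 654298/433 ≈ 1511.1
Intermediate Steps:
C(u) = (8 + u)/(1 + u)
1510 + C(-214/S(-6/3, 14)) = 1510 + (8 - 214/(5/((-6/3))))/(1 - 214/(5/((-6/3)))) = 1510 + (8 - 214/(5/((-6*⅓))))/(1 - 214/(5/((-6*⅓)))) = 1510 + (8 - 214/(5/(-2)))/(1 - 214/(5/(-2))) = 1510 + (8 - 214/(5*(-½)))/(1 - 214/(5*(-½))) = 1510 + (8 - 214/(-5/2))/(1 - 214/(-5/2)) = 1510 + (8 - 214*(-⅖))/(1 - 214*(-⅖)) = 1510 + (8 + 428/5)/(1 + 428/5) = 1510 + (468/5)/(433/5) = 1510 + (5/433)*(468/5) = 1510 + 468/433 = 654298/433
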